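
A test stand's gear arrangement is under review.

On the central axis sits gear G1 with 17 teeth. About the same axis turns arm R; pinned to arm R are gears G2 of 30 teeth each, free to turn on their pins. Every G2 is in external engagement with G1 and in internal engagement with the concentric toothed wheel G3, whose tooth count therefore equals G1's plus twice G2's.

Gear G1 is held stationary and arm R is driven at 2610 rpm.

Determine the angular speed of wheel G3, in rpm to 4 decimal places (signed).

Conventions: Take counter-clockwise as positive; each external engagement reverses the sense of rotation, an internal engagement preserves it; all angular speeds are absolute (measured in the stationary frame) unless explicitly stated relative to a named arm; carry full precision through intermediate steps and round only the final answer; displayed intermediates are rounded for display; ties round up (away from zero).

recognized (axles ride arm R): planetary set, 17/30/77 teeth
normalise by the input: solve with ω_arm = 1, then scale by 2610 rpm
ring teeth: 17 + 2·30 = 77
17(ω_sun−ω_arm) = −77(ω_ring−ω_arm),  ω_sun = 0, ω_arm = 1
ω_ring = 1 − (17/77)(0−1) = 94/77
scale: ω_ring = 94/77 × 2610 rpm = +3186.2338 rpm

+3186.2338 rpm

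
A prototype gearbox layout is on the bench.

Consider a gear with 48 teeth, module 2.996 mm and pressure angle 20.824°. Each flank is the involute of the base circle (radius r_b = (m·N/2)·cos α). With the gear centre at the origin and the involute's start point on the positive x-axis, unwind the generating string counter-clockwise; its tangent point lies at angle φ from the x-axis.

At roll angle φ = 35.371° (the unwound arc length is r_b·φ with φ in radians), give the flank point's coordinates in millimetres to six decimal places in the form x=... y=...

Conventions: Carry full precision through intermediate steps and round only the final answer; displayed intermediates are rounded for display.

x=78.819018 y=5.072533

topology: single-mesh involute geometry — m = 2.996, N = 48
pitch radius r_p = m·N/2 = 2.996·48/2 = 71.904000
base radius r_b = r_p·cos α = 71.904000·cos 20.824° = 67.207004
roll angle φ = 35.371° = 0.61734041 rad
x = r_b·(cos φ + φ·sin φ) = 78.819018
y = r_b·(sin φ − φ·cos φ) = 5.072533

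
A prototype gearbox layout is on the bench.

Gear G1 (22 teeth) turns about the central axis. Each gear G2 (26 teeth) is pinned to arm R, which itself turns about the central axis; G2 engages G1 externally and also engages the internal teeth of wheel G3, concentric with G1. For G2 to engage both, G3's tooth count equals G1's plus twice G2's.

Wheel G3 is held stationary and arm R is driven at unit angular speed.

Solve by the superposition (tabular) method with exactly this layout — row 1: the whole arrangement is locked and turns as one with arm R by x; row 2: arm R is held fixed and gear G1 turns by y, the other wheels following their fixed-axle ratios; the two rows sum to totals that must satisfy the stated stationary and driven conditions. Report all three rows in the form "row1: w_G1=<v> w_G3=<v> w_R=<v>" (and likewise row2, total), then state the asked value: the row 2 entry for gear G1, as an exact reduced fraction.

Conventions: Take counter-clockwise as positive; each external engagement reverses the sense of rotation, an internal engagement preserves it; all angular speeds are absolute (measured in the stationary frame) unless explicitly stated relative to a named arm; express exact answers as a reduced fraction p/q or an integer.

row1: w_G1=1 w_G3=1 w_R=1
row2: w_G1=37/11 w_G3=-1 w_R=0
total: w_G1=48/11 w_G3=0 w_R=1
asked value: 37/11

planetary set (22T centre, 26T on arm, 74T internal) — Willis relation
row 1 (train locked, turned with arm): all members turn x
row 2 — arm fixed, fixed-axis ratios: sun y, ring −(22/74)·y, arm 0
boundary: total ω_ring = x − (22/74)·y = 0 and total ω_arm = x = 1  ⇒  y = 37/11, x = 1
row 2 ring = −(22/74)·37/11 = -1
totals (row 1 + row 2): sun 1 + 37/11 = 48/11, ring 1 + (-1) = 0, arm 1 + 0 = 1
asked cell (row2, sun) = 37/11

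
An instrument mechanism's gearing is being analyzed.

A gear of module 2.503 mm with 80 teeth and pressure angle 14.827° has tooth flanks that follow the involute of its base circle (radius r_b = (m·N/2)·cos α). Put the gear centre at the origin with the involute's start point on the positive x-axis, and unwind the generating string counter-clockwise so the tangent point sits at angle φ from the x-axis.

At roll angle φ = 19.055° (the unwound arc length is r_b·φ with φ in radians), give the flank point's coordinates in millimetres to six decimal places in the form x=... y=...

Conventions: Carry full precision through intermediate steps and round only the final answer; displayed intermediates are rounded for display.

class = single-mesh tooth geometry [base-circle involute, m = 2.503, 80T]
pitch radius r_p = m·N/2 = 2.503·80/2 = 100.120000
base radius r_b = r_p·cos α = 100.120000·cos 14.827° = 96.786295
roll angle φ = 19.055° = 0.33257249 rad
x = r_b·(cos φ + φ·sin φ) = 101.991697
y = r_b·(sin φ − φ·cos φ) = 1.173655

x=101.991697 y=1.173655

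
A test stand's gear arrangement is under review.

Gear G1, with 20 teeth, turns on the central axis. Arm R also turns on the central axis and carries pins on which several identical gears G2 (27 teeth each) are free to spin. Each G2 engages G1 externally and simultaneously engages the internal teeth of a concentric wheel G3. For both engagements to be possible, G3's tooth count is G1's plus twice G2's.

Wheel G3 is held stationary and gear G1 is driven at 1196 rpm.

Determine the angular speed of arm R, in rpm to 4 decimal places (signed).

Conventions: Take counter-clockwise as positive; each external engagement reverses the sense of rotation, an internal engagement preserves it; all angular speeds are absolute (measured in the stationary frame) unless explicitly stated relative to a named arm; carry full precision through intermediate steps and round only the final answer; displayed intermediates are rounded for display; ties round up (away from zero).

recognized (axles ride arm R): planetary set, 20/27/74 teeth
normalise by the input: solve with ω_sun = 1, then scale by 1196 rpm
ring teeth: 20 + 2·27 = 74
20(ω_sun−ω_arm) = −74(ω_ring−ω_arm),  ω_ring = 0, ω_sun = 1
20(1−ω_arm) = −74(0−ω_arm)  ⇒  94·ω_arm = 20  ⇒  ω_arm = 10/47
scale: ω_arm = 10/47 × 1196 rpm = +254.4681 rpm

+254.4681 rpm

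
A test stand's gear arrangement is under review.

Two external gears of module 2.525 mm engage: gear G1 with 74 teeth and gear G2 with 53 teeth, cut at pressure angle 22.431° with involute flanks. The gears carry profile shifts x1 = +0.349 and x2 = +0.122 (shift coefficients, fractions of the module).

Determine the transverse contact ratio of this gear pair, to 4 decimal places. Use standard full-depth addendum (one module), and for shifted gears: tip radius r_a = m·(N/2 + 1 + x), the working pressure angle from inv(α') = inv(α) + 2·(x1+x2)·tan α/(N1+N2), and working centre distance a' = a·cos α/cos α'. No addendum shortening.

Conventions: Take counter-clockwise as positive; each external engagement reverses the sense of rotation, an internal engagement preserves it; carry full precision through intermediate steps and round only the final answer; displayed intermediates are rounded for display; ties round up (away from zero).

1.6185

recognized (one external pair, fixed centres): single-mesh tooth geometry, m = 2.525, N1 = 74, N2 = 53
base radii: r_b1 = 86.356438, r_b2 = 61.849881
tip radii: r_a1 = 96.831225, r_a2 = 69.745550
inv(α') = inv(22.431°) + 2·(+0.349+0.122)·tan α/(74+53) = 0.02437046  ⇒  α' = 23.41188°
a' = a·cos α / cos α' = 160.3375·cos 22.431°/cos 23.41188° = 161.502456
action lengths: √(r_a1²−r_b1²) = 43.804700, √(r_a2²−r_b2²) = 32.234049
base pitch p_b = π·m·cos α = 7.332345
CR = (43.804700 + 32.234049 − 161.502456·sin 23.41188°)/7.332345 = 1.618534
contact ratio ≈ 1.6185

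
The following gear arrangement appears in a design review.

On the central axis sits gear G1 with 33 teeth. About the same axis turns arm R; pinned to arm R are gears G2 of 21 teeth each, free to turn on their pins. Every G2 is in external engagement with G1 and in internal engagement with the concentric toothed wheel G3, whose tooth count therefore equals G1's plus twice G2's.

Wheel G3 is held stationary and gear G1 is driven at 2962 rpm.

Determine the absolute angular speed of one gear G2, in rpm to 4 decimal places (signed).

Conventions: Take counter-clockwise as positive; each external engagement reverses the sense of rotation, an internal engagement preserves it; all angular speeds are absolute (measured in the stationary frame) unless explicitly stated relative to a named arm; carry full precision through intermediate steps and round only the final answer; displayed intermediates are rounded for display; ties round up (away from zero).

-2327.2857 rpm

class = planetary set [G3 = 33+2·21 = 75; Willis about the carrier]
normalise by the input: solve with ω_sun = 1, then scale by 2962 rpm
ring teeth: 33 + 2·21 = 75
33(ω_sun−ω_arm) = −75(ω_ring−ω_arm),  ω_ring = 0, ω_sun = 1
33(1−ω_arm) = −75(0−ω_arm)  ⇒  108·ω_arm = 33  ⇒  ω_arm = 11/36
sun–planet mesh: 33·(1−11/36) = −21·(ω_p−ω_arm)  ⇒  ω_p−ω_arm = -275/252
ω_p = 11/36 − 275/252 = -11/14
scale: ω_p = -11/14 × 2962 rpm = -2327.2857 rpm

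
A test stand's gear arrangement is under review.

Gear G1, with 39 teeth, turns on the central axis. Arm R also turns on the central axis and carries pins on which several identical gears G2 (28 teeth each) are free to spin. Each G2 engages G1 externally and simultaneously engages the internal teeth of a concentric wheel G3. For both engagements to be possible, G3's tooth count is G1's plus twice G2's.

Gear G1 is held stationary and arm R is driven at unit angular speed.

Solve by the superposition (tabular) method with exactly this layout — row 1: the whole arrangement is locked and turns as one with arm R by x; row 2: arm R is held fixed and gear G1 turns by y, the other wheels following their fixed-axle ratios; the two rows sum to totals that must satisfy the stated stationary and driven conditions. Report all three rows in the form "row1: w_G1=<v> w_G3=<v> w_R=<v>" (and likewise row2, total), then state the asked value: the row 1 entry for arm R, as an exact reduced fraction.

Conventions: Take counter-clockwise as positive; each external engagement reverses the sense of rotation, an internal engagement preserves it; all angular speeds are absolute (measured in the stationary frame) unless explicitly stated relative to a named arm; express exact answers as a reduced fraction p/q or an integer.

row1: w_G1=1 w_G3=1 w_R=1
row2: w_G1=-1 w_G3=39/95 w_R=0
total: w_G1=0 w_G3=134/95 w_R=1
asked value: 1

planetary set (39T centre, 28T on arm, 95T internal) — Willis relation
row 1 — lock + rotate with arm: ω_sun = ω_ring = ω_arm = x
row 2 (arm held, sun turns y): ω_ring = −(39/95)·y, ω_arm = 0
boundary: total ω_sun = x + y = 0 and total ω_arm = x = 1  ⇒  y = -1, x = 1
row 2 ring = −(39/95)·(-1) = 39/95
totals (row 1 + row 2): sun 1 + (-1) = 0, ring 1 + 39/95 = 134/95, arm 1 + 0 = 1
asked cell (row1, arm) = 1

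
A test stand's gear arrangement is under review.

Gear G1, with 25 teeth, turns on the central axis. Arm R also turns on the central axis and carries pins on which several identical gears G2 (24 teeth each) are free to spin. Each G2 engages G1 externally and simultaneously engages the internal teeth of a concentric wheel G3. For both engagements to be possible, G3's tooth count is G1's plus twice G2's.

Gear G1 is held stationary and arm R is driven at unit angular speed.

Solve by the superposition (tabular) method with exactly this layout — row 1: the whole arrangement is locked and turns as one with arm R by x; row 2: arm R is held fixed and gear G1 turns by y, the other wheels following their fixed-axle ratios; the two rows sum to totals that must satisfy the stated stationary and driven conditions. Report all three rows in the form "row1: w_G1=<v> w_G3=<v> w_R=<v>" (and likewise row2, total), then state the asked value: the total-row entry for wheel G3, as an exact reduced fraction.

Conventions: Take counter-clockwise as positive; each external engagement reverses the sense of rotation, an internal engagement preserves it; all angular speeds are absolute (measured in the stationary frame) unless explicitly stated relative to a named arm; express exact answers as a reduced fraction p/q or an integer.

planetary set (25T centre, 24T on arm, 73T internal) — Willis relation
row 1: whole set turns with the arm by x
superposition row 2 [arm held]: sun y, ring −(25/73)·y, arm 0
boundary: total ω_sun = x + y = 0 and total ω_arm = x = 1  ⇒  y = -1, x = 1
row 2 ring = −(25/73)·(-1) = 25/73
totals (row 1 + row 2): sun 1 + (-1) = 0, ring 1 + 25/73 = 98/73, arm 1 + 0 = 1
asked cell (total, ring) = 98/73

row1: w_G1=1 w_G3=1 w_R=1
row2: w_G1=-1 w_G3=25/73 w_R=0
total: w_G1=0 w_G3=98/73 w_R=1
asked value: 98/73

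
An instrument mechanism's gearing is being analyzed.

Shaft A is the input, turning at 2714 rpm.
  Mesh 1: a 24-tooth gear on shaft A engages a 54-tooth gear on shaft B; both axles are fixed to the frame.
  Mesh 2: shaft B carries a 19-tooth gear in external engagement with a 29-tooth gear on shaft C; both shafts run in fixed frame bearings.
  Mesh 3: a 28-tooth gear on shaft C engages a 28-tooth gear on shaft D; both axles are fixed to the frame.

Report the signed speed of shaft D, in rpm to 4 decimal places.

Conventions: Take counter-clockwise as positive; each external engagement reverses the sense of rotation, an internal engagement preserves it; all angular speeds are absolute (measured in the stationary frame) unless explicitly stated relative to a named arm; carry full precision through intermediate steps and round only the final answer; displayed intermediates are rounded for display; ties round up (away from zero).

-790.2835 rpm

3-mesh fixed-axis compound train (all bearings frame-fixed)
mesh 1 [24T→54T]: ω = 2714.0000×24/54 = 1206.2222 rpm, sense flips to −
mesh 2 [19T→29T]: ω = 1206.2222×19/29 = 790.2835 rpm, sense flips to +
mesh 3 [28T→28T]: ω = 790.2835×28/28 = 790.2835 rpm, sense flips to −
signed output speed = -790.2835 rpm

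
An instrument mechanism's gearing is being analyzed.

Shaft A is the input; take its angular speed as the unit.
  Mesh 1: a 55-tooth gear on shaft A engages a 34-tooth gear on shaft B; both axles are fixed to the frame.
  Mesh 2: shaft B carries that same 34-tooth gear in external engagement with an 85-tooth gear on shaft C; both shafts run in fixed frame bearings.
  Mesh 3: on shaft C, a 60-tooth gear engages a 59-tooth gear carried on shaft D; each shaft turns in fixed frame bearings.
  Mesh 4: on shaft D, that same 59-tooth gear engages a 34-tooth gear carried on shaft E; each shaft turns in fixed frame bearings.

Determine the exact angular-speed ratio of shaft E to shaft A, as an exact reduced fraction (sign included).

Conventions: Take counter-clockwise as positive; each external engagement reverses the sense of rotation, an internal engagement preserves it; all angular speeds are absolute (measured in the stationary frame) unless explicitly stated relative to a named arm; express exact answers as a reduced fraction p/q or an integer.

330/289

class = fixed-axis compound train [4 meshes; 4 ratios multiply, 4 sense flips]
mesh 1 [55T→34T]: running ratio 55/34, sense −
mesh 2 [34T→85T]: running ratio 11/17, sense +
mesh 3 [60T→59T]: running ratio 660/1003, sense −
mesh 4 [59T→34T]: running ratio 330/289, sense +
ω_out/ω_in = 330/289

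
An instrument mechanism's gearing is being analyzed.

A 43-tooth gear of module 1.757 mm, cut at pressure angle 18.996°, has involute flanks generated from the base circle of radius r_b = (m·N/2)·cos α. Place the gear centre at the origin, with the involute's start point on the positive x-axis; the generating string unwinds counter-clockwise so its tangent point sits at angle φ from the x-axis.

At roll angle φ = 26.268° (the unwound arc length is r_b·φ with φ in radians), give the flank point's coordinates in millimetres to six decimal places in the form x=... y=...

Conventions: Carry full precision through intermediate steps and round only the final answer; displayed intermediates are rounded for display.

single-mesh involute tooth geometry (43T wheel at module 1.757)
pitch radius r_p = m·N/2 = 1.757·43/2 = 37.775500
base radius r_b = r_p·cos α = 37.775500·cos 18.996° = 35.718295
roll angle φ = 26.268° = 0.45846309 rad
x = r_b·(cos φ + φ·sin φ) = 39.277122
y = r_b·(sin φ − φ·cos φ) = 1.123380

x=39.277122 y=1.123380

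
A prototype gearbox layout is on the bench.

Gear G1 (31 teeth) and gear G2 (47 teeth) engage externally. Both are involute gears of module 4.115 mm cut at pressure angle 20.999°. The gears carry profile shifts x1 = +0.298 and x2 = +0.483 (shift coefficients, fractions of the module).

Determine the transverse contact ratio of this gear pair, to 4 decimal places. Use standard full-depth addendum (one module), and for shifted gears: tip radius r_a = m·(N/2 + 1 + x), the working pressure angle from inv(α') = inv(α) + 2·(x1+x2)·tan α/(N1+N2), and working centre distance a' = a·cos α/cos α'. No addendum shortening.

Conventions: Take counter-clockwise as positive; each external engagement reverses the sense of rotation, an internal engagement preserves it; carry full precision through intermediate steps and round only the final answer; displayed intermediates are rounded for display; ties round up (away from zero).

1.5567

topology: single-mesh involute geometry — m = 4.115, 31T/47T pair
base radii: r_b1 = 59.546492, r_b2 = 90.280166
tip radii: r_a1 = 69.123770, r_a2 = 102.805045
inv(α') = inv(20.999°) + 2·(+0.298+0.483)·tan α/(31+47) = 0.02502904  ⇒  α' = 23.61125°
a' = a·cos α / cos α' = 160.4850·cos 20.999°/cos 23.61125° = 163.515502
action lengths: √(r_a1²−r_b1²) = 35.104285, √(r_a2²−r_b2²) = 49.176914
base pitch p_b = π·m·cos α = 12.069085
CR = (35.104285 + 49.176914 − 163.515502·sin 23.61125°)/12.069085 = 1.556747
contact ratio ≈ 1.5567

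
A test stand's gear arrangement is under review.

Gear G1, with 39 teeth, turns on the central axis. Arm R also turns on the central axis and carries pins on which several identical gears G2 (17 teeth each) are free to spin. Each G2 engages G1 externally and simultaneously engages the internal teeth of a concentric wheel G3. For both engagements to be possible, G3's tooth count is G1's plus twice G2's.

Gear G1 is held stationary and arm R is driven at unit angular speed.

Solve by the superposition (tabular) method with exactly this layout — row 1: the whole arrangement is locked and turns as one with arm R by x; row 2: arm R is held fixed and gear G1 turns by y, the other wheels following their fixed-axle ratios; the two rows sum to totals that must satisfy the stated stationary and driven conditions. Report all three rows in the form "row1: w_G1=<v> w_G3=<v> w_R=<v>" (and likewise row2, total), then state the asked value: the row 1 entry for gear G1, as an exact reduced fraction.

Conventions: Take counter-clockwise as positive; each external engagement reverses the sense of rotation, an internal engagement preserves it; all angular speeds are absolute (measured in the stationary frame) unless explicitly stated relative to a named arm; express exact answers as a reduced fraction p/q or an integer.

recognized (axles ride arm R): planetary set, 39/17/73 teeth
row 1 (train locked, turned with arm): all members turn x
superposition row 2 [arm held]: sun y, ring −(39/73)·y, arm 0
boundary: total ω_sun = x + y = 0 and total ω_arm = x = 1  ⇒  y = -1, x = 1
row 2 ring = −(39/73)·(-1) = 39/73
totals (row 1 + row 2): sun 1 + (-1) = 0, ring 1 + 39/73 = 112/73, arm 1 + 0 = 1
asked cell (row1, sun) = 1

row1: w_G1=1 w_G3=1 w_R=1
row2: w_G1=-1 w_G3=39/73 w_R=0
total: w_G1=0 w_G3=112/73 w_R=1
asked value: 1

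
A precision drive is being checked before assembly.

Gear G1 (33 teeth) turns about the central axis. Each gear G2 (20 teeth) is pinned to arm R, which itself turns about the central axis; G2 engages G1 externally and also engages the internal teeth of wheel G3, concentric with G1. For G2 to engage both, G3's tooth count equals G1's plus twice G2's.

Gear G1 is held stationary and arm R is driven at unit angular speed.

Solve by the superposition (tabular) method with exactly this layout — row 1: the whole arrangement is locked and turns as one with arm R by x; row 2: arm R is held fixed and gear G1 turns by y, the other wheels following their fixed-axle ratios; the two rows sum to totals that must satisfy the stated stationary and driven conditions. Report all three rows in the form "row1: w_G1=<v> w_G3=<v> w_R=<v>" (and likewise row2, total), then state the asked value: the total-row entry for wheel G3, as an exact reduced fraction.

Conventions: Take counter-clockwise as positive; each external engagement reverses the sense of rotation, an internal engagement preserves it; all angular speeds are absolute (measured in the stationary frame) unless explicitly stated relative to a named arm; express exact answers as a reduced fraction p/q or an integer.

recognized (axles ride arm R): planetary set, 33/20/73 teeth
row 1 (train locked, turned with arm): all members turn x
row 2 (arm held, sun turns y): ω_ring = −(33/73)·y, ω_arm = 0
boundary: total ω_sun = x + y = 0 and total ω_arm = x = 1  ⇒  y = -1, x = 1
row 2 ring = −(33/73)·(-1) = 33/73
totals (row 1 + row 2): sun 1 + (-1) = 0, ring 1 + 33/73 = 106/73, arm 1 + 0 = 1
asked cell (total, ring) = 106/73

row1: w_G1=1 w_G3=1 w_R=1
row2: w_G1=-1 w_G3=33/73 w_R=0
total: w_G1=0 w_G3=106/73 w_R=1
asked value: 106/73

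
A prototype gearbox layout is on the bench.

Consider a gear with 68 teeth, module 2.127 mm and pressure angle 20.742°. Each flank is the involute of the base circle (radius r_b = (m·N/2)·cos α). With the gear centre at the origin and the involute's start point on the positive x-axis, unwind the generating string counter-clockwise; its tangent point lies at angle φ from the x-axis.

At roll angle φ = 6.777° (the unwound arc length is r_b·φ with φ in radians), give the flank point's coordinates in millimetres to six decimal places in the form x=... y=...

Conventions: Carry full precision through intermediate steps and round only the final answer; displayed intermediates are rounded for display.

single-mesh involute tooth geometry (68T wheel at module 2.127)
pitch radius r_p = m·N/2 = 2.127·68/2 = 72.318000
base radius r_b = r_p·cos α = 72.318000·cos 20.742° = 67.630685
roll angle φ = 6.777° = 0.11828096 rad
x = r_b·(cos φ + φ·sin φ) = 68.102121
y = r_b·(sin φ − φ·cos φ) = 0.037253

x=68.102121 y=0.037253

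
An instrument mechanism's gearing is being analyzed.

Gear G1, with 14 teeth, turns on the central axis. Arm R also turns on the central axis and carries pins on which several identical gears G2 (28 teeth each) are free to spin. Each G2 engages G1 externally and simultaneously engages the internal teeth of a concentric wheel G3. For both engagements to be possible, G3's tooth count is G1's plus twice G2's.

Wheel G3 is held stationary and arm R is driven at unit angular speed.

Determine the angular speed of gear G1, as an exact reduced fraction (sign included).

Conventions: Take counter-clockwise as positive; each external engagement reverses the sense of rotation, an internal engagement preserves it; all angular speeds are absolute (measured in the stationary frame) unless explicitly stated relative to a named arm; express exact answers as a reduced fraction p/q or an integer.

6

class = planetary set [G3 = 14+2·28 = 70; Willis about the carrier]
ring teeth: 14 + 2·28 = 70
14(ω_sun−ω_arm) = −70(ω_ring−ω_arm),  ω_ring = 0, ω_arm = 1
ω_sun = 1 − (70/14)(0−1) = 6
exact speed ratio = 6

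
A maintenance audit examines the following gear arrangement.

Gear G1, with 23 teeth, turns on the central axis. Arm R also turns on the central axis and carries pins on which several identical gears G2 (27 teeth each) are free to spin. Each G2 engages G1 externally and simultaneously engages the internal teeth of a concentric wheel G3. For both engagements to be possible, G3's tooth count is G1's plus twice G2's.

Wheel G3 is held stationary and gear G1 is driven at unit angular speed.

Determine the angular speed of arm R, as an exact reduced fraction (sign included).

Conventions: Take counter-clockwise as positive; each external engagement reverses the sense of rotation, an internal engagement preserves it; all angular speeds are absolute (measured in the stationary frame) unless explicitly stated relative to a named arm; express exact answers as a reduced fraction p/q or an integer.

recognized (axles ride arm R): planetary set, 23/27/77 teeth
ring teeth: 23 + 2·27 = 77
23(ω_sun−ω_arm) = −77(ω_ring−ω_arm),  ω_ring = 0, ω_sun = 1
23(1−ω_arm) = −77(0−ω_arm)  ⇒  100·ω_arm = 23  ⇒  ω_arm = 23/100
exact speed ratio = 23/100

23/100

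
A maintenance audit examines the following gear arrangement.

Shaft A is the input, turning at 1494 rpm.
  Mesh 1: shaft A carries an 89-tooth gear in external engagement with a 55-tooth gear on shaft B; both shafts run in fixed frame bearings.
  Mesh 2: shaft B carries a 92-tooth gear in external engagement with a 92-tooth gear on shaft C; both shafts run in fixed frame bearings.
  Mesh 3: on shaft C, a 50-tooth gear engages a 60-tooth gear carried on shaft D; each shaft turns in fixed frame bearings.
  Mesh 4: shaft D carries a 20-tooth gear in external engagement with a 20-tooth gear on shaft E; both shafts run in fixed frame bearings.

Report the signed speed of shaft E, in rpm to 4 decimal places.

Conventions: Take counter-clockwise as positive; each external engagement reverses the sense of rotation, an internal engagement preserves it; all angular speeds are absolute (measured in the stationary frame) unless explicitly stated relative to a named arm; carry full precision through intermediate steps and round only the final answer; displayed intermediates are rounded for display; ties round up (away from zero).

+2014.6364 rpm

class = fixed-axis compound train [4 meshes; 4 ratios multiply, 4 sense flips]
mesh 1 [89T→55T]: ω = 1494.0000×89/55 = 2417.5636 rpm, sense flips to −
mesh 2 [92T→92T]: ω = 2417.5636×92/92 = 2417.5636 rpm, sense flips to +
mesh 3 [50T→60T]: ω = 2417.5636×50/60 = 2014.6364 rpm, sense flips to −
mesh 4 [20T→20T]: ω = 2014.6364×20/20 = 2014.6364 rpm, sense flips to +
signed output speed = +2014.6364 rpm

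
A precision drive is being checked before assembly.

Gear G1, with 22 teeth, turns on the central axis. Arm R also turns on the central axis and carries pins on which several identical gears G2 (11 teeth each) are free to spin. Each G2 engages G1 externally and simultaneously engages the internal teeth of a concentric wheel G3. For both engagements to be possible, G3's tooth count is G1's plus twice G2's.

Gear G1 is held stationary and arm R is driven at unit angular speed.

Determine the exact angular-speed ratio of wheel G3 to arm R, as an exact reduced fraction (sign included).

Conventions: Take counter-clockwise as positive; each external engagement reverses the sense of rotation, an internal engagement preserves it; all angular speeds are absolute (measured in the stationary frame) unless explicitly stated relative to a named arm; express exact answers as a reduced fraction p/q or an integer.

topology: planetary set — G1 22T / G2 11T / G3 44T, arm = carrier (Willis)
ring teeth: 22 + 2·11 = 44
22(ω_sun−ω_arm) = −44(ω_ring−ω_arm),  ω_sun = 0, ω_arm = 1
ω_ring = 1 − (22/44)(0−1) = 3/2
ω_out/ω_in = 3/2

3/2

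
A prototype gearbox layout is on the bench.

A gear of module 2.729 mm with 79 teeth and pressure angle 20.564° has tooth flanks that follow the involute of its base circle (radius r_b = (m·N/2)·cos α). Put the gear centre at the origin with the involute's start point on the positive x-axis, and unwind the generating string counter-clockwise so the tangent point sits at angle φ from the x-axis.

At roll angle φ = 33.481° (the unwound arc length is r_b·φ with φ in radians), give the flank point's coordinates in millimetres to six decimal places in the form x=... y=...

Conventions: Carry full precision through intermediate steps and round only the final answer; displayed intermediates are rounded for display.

class = single-mesh tooth geometry [base-circle involute, m = 2.729, 79T]
pitch radius r_p = m·N/2 = 2.729·79/2 = 107.795500
base radius r_b = r_p·cos α = 107.795500·cos 20.564° = 100.926816
roll angle φ = 33.481° = 0.58435369 rad
x = r_b·(cos φ + φ·sin φ) = 116.715162
y = r_b·(sin φ − φ·cos φ) = 6.486490

x=116.715162 y=6.486490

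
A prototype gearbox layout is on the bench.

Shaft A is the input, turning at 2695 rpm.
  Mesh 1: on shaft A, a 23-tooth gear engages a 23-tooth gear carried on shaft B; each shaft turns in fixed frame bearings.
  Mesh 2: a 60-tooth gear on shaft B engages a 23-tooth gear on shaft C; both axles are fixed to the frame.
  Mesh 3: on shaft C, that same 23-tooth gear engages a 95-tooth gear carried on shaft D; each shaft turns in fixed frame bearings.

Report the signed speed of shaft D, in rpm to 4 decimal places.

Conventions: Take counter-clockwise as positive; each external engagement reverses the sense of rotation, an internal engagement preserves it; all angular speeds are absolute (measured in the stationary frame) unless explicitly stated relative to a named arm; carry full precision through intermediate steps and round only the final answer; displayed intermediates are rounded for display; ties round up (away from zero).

topology: fixed-axis compound train — 3 meshes, A→D
mesh 1 [23T→23T]: ω = 2695.0000×23/23 = 2695.0000 rpm, sense flips to −
mesh 2 [60T→23T]: ω = 2695.0000×60/23 = 7030.4348 rpm, sense flips to +
mesh 3 [23T→95T]: ω = 7030.4348×23/95 = 1702.1053 rpm, sense flips to −
signed output speed = -1702.1053 rpm

-1702.1053 rpm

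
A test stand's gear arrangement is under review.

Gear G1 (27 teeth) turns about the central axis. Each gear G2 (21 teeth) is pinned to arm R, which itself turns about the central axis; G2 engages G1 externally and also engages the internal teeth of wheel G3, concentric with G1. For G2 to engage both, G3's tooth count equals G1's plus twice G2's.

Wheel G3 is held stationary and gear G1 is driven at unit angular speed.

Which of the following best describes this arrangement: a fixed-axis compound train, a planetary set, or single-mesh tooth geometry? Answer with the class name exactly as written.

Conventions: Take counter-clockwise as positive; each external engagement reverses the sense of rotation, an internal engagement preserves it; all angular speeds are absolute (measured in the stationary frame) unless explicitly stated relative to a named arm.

topology: planetary set — G1 27T / G2 21T / G3 69T, arm = carrier (Willis)
classification: planetary set

planetary set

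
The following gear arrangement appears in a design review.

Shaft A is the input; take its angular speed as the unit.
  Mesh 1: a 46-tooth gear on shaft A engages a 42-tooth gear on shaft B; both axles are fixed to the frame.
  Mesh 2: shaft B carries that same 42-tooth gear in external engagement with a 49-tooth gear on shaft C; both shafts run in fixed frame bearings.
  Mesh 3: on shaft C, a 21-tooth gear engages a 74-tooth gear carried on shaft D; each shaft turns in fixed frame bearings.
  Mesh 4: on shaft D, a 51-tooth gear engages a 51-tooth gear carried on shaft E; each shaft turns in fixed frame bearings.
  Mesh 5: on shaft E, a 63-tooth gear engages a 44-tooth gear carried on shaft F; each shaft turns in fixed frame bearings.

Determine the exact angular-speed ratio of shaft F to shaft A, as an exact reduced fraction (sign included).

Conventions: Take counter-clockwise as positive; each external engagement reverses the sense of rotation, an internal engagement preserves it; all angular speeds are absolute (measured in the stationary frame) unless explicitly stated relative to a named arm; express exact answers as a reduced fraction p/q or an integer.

-621/1628

class = fixed-axis compound train [5 meshes; 5 ratios multiply, 5 sense flips]
mesh 1 [46T→42T]: running ratio 23/21, sense −
mesh 2 [42T→49T]: running ratio 46/49, sense +
mesh 3 [21T→74T]: running ratio 69/259, sense −
mesh 4 [51T→51T]: running ratio 69/259, sense +
mesh 5 [63T→44T]: running ratio 621/1628, sense −
ω_out/ω_in = -621/1628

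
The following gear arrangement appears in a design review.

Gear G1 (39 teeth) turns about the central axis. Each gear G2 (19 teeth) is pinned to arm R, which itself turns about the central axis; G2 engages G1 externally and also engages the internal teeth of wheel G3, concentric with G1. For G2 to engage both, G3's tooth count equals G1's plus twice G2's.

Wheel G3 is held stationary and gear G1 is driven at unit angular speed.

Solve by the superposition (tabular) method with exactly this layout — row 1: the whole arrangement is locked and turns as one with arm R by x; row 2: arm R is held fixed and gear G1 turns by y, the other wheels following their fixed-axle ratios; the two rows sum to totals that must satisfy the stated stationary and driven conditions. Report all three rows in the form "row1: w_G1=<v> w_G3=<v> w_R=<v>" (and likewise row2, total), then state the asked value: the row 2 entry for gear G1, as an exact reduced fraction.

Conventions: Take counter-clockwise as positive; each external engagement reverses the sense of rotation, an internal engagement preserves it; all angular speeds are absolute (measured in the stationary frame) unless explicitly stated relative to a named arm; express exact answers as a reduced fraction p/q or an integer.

recognized (axles ride arm R): planetary set, 39/19/77 teeth
superposition row 1 [locked train]: every member turns x
row 2: sun turns y, ring = −(39/77)·y, arm 0
boundary: total ω_ring = x − (39/77)·y = 0 and total ω_sun = x + y = 1  ⇒  y = 77/116, x = 39/116
row 2 ring = −(39/77)·77/116 = -39/116
totals (row 1 + row 2): sun 39/116 + 77/116 = 1, ring 39/116 + (-39/116) = 0, arm 39/116 + 0 = 39/116
asked cell (row2, sun) = 77/116

row1: w_G1=39/116 w_G3=39/116 w_R=39/116
row2: w_G1=77/116 w_G3=-39/116 w_R=0
total: w_G1=1 w_G3=0 w_R=39/116
asked value: 77/116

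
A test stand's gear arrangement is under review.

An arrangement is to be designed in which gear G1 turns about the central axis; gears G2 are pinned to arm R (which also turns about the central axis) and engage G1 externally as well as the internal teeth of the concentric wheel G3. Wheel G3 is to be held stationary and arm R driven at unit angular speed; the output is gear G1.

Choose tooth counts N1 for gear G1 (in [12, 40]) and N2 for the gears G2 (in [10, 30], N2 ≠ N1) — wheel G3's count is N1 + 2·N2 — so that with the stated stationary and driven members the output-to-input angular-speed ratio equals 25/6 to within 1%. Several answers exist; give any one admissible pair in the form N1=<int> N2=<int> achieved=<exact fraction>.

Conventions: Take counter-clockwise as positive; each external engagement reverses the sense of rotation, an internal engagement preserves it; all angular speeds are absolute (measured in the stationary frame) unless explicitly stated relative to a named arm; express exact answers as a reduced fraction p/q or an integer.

N1=12 N2=13 achieved=25/6

design class (target 25/6): planetary set
Willis with ω_ring = 0: ω_sun/ω_arm = (N1+N3)/N1; set equal to 25/6  ⇒  N3/N1 = 25/6 − 1 = 19/6
N3 = N1 + 2·N2  ⇒  N2/N1 = (N3/N1 − 1)/2 = (19/6 − 1)/2 = 13/12
smallest multiple with N1 ≥ 12 and N2 ≥ 10: k = 1  ⇒  N1 = 1·12 = 12, N2 = 1·13 = 13 (N1 ≤ 40, N2 ≤ 30, N2 ≠ N1 ✓), N3 = 12 + 2·13 = 38
check: (N1+N3)/N1 with N1 = 12, N3 = 38 gives 25/6; |achieved − target| = 0 ≤ 1/24 ✓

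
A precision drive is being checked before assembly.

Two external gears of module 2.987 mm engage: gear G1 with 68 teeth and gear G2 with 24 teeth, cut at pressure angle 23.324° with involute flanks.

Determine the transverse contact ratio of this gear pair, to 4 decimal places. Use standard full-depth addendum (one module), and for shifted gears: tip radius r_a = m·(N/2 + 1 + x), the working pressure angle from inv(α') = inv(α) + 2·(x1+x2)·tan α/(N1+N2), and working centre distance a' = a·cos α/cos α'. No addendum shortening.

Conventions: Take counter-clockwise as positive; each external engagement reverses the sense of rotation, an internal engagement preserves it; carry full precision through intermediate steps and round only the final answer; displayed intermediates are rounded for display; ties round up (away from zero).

topology: single-mesh involute geometry — m = 2.987, 68T/24T pair
base radii: r_b1 = 93.258743, r_b2 = 32.914850
tip radii: r_a1 = 104.545000, r_a2 = 38.831000
no profile shift: α' = α, a' = a
action lengths: √(r_a1²−r_b1²) = 47.248957, √(r_a2²−r_b2²) = 20.602407
base pitch p_b = π·m·cos α = 8.617088
CR = (47.248957 + 20.602407 − 137.402000·sin 23.32400°)/8.617088 = 1.560825
contact ratio ≈ 1.5608

1.5608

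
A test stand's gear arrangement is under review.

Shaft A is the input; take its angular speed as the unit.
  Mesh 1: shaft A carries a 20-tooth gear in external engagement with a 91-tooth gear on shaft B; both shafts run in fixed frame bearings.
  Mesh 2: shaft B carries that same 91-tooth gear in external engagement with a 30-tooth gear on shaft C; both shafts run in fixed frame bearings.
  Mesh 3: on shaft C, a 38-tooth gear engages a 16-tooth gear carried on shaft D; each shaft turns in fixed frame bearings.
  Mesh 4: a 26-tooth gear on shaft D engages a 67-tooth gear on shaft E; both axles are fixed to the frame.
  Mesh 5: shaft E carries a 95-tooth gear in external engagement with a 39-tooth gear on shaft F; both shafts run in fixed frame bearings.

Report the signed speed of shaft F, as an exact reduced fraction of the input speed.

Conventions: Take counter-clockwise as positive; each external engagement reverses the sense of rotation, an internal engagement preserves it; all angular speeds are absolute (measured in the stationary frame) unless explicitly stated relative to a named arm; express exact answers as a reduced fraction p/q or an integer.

5-mesh fixed-axis compound train (all bearings frame-fixed)
mesh 1 [20T→91T]: |ω|/ω_in = 1×20/91 = 20/91, sense flips to −
mesh 2 [91T→30T]: |ω|/ω_in = (20/91)×91/30 = 2/3, sense flips to +
mesh 3 [38T→16T]: |ω|/ω_in = (2/3)×38/16 = 19/12, sense flips to −
mesh 4 [26T→67T]: |ω|/ω_in = (19/12)×26/67 = 247/402, sense flips to +
mesh 5 [95T→39T]: |ω|/ω_in = (247/402)×95/39 = 1805/1206, sense flips to −
signed output speed (× input speed) = -1805/1206

-1805/1206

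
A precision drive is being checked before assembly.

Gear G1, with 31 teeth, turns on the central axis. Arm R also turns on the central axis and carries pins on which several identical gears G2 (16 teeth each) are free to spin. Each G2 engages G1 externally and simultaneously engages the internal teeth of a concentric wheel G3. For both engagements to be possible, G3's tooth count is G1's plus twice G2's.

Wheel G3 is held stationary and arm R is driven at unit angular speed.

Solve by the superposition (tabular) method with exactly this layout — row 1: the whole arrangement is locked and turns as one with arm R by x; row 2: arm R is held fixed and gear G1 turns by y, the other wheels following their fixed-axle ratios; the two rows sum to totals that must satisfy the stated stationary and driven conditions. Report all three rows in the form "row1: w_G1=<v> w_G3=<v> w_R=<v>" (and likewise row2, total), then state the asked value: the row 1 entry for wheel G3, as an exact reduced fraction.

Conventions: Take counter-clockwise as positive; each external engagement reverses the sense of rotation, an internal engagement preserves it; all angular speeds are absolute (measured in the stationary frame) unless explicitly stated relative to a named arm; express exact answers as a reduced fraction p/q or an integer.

row1: w_G1=1 w_G3=1 w_R=1
row2: w_G1=63/31 w_G3=-1 w_R=0
total: w_G1=94/31 w_G3=0 w_R=1
asked value: 1

topology: planetary set — G1 31T / G2 16T / G3 63T, arm = carrier (Willis)
row 1 — lock + rotate with arm: ω_sun = ω_ring = ω_arm = x
row 2 — arm fixed, fixed-axis ratios: sun y, ring −(31/63)·y, arm 0
boundary: total ω_ring = x − (31/63)·y = 0 and total ω_arm = x = 1  ⇒  y = 63/31, x = 1
row 2 ring = −(31/63)·63/31 = -1
totals (row 1 + row 2): sun 1 + 63/31 = 94/31, ring 1 + (-1) = 0, arm 1 + 0 = 1
asked cell (row1, ring) = 1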